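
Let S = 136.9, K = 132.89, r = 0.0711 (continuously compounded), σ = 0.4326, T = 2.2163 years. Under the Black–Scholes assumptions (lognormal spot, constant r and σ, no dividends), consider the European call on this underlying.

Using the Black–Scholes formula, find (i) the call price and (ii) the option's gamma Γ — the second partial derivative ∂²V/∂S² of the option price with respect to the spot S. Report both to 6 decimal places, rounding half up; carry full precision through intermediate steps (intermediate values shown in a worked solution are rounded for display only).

σ√T = 0.4326·√2.2163 = 0.644022
d₁ = (ln(S/K) + (r+σ²/2)T) / (σ√T) = (ln(136.9/132.89) + (0.0711+0.4326²/2)·2.2163) / 0.644022 = (0.029729 + 0.364961) / 0.644022 = 0.612852
d₂ = d₁ − σ√T = 0.612852 − 0.644022 = -0.031170
e^{−rT} = e^{−0.0711·2.2163} = 0.854209
N(d₁) = 0.730013,  N(d₂) = 0.487567
Call price V = S·N(d₁) − K·e^{−rT}·N(d₂) = 99.938762 − 55.346588 = 44.592174
φ(d₁) = (1/√(2π))·e^{−d₁²/2} = 0.330638
Γ = φ(d₁) / (S·σ·√T) = 0.003750

price = 44.592174
Γ = 0.003750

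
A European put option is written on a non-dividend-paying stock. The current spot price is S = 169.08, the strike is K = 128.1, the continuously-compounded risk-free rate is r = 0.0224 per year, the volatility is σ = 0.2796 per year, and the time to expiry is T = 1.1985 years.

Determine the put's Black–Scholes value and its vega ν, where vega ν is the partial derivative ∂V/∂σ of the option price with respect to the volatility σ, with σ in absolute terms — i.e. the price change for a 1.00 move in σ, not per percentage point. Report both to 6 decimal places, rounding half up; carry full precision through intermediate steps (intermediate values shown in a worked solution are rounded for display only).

σ√T = 0.2796·√1.1985 = 0.306095
d₁ = (ln(S/K) + (r+σ²/2)T) / (σ√T) = (ln(169.08/128.1) + (0.0224+0.2796²/2)·1.1985) / 0.306095 = (0.277561 + 0.073693) / 0.306095 = 1.147534
d₂ = d₁ − σ√T = 1.147534 − 0.306095 = 0.841439
e^{−rT} = e^{−0.0224·1.1985} = 0.973511
N(−d₁) = 0.125581,  N(−d₂) = 0.200051
Put price V = K·e^{−rT}·N(−d₂) − S·N(−d₁) = 24.947724 − 21.233167 = 3.714557
φ(d₁) = (1/√(2π))·e^{−d₁²/2} = 0.206521
ν = S·φ(d₁)·√T = 38.227389

price = 3.714557
ν = 38.227389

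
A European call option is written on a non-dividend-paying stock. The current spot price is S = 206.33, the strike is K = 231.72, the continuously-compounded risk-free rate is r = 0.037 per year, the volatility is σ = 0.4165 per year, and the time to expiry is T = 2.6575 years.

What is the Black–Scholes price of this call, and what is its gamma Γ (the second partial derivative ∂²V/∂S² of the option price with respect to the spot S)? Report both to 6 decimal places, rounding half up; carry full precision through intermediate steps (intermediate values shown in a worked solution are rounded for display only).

price = 53.496980
Γ = 0.002711

σ√T = 0.4165·√2.6575 = 0.678972
d₁ = (ln(S/K) + (r+σ²/2)T) / (σ√T) = (ln(206.33/231.72) + (0.037+0.4165²/2)·2.6575) / 0.678972 = (-0.116053 + 0.328829) / 0.678972 = 0.313380
d₂ = d₁ − σ√T = 0.313380 − 0.678972 = -0.365592
e^{−rT} = e^{−0.037·2.6575} = 0.906352
N(d₁) = 0.623004,  N(d₂) = 0.357335
Call price V = S·N(d₁) − K·e^{−rT}·N(d₂) = 128.544383 − 75.047403 = 53.496980
φ(d₁) = (1/√(2π))·e^{−d₁²/2} = 0.379826
Γ = φ(d₁) / (S·σ·√T) = 0.002711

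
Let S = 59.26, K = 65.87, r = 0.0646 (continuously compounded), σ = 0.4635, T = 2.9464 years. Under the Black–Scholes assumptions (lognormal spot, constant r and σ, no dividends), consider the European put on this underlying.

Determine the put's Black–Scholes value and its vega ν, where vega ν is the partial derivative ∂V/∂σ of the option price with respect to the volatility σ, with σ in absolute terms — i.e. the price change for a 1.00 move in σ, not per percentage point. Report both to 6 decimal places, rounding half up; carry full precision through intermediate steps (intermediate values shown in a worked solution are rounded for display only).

σ√T = 0.4635·√2.9464 = 0.795601
d₁ = (ln(S/K) + (r+σ²/2)T) / (σ√T) = (ln(59.26/65.87) + (0.0646+0.4635²/2)·2.9464) / 0.795601 = (-0.105749 + 0.506828) / 0.795601 = 0.504121
d₂ = d₁ − σ√T = 0.504121 − 0.795601 = -0.291480
e^{−rT} = e^{−0.0646·2.9464} = 0.826680
N(−d₁) = 0.307088,  N(−d₂) = 0.614658
Put price V = K·e^{−rT}·N(−d₂) − S·N(−d₁) = 33.470226 − 18.198037 = 15.272189
φ(d₁) = (1/√(2π))·e^{−d₁²/2} = 0.351338
ν = S·φ(d₁)·√T = 35.738154

price = 15.272189
ν = 35.738154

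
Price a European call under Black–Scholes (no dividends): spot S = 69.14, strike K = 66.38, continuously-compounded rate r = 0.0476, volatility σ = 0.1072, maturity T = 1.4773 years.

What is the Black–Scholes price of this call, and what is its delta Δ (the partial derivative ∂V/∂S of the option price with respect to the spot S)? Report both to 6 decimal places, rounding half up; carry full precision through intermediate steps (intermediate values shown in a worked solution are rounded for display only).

price = 8.199509
Δ = 0.820559

σ√T = 0.1072·√1.4773 = 0.130295
d₁ = (ln(S/K) + (r+σ²/2)T) / (σ√T) = (ln(69.14/66.38) + (0.0476+0.1072²/2)·1.4773) / 0.130295 = (0.040738 + 0.078808) / 0.130295 = 0.917496
d₂ = d₁ − σ√T = 0.917496 − 0.130295 = 0.787201
e^{−rT} = e^{−0.0476·1.4773} = 0.932096
N(d₁) = 0.820559,  N(d₂) = 0.784418
Call price V = S·N(d₁) − K·e^{−rT}·N(d₂) = 56.733427 − 48.533918 = 8.199509
Δ = N(d₁) = 0.820559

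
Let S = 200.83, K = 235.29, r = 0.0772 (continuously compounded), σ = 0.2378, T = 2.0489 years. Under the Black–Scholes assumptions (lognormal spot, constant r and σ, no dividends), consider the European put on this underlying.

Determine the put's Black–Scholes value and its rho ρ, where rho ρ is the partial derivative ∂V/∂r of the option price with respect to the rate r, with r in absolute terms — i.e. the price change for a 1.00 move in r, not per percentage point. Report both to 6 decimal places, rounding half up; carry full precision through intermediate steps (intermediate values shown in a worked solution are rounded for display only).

price = 27.161616
ρ = -233.675523

σ√T = 0.2378·√2.0489 = 0.340386
d₁ = (ln(S/K) + (r+σ²/2)T) / (σ√T) = (ln(200.83/235.29) + (0.0772+0.2378²/2)·2.0489) / 0.340386 = (-0.158360 + 0.216107) / 0.340386 = 0.169650
d₂ = d₁ − σ√T = 0.169650 − 0.340386 = -0.170737
e^{−rT} = e^{−0.0772·2.0489} = 0.853700
N(−d₁) = 0.432643,  N(−d₂) = 0.567785
Put price V = K·e^{−rT}·N(−d₂) − S·N(−d₁) = 114.049257 − 86.887641 = 27.161616
ρ = −K·T·e^{−rT}·N(−d₂) = -233.675523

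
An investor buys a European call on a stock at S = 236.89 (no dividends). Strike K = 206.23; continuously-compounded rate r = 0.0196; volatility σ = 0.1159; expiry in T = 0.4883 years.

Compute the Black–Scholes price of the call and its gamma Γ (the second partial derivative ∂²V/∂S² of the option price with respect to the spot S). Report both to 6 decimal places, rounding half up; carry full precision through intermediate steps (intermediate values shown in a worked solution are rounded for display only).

price = 32.860206
Γ = 0.003619

σ√T = 0.1159·√0.4883 = 0.080989
d₁ = (ln(S/K) + (r+σ²/2)T) / (σ√T) = (ln(236.89/206.23) + (0.0196+0.1159²/2)·0.4883) / 0.080989 = (0.138604 + 0.012850) / 0.080989 = 1.870055
d₂ = d₁ − σ√T = 1.870055 − 0.080989 = 1.789066
e^{−rT} = e^{−0.0196·0.4883} = 0.990475
N(d₁) = 0.969262,  N(d₂) = 0.963198
Call price V = S·N(d₁) − K·e^{−rT}·N(d₂) = 229.608453 − 196.748247 = 32.860206
φ(d₁) = (1/√(2π))·e^{−d₁²/2} = 0.069426
Γ = φ(d₁) / (S·σ·√T) = 0.003619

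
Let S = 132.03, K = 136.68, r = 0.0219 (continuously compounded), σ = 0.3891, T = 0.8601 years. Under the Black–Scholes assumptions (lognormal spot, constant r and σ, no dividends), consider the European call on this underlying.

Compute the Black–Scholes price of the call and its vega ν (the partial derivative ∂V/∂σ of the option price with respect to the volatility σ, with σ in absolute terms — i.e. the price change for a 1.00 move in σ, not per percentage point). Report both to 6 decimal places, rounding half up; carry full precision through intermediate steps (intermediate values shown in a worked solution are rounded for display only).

price = 18.023125
ν = 48.394822

σ√T = 0.3891·√0.8601 = 0.360857
d₁ = (ln(S/K) + (r+σ²/2)T) / (σ√T) = (ln(132.03/136.68) + (0.0219+0.3891²/2)·0.8601) / 0.360857 = (-0.034613 + 0.083945) / 0.360857 = 0.136708
d₂ = d₁ − σ√T = 0.136708 − 0.360857 = -0.224150
e^{−rT} = e^{−0.0219·0.8601} = 0.981340
N(d₁) = 0.554369,  N(d₂) = 0.411320
Call price V = S·N(d₁) − K·e^{−rT}·N(d₂) = 73.193349 − 55.170223 = 18.023125
φ(d₁) = (1/√(2π))·e^{−d₁²/2} = 0.395232
ν = S·φ(d₁)·√T = 48.394822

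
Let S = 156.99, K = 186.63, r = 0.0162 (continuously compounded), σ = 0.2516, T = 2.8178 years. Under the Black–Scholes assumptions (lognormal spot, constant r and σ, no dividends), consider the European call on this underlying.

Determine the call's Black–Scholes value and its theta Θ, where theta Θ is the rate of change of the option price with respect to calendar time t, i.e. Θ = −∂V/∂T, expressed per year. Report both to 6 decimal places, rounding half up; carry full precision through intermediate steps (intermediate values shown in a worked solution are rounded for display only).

price = 18.625433
Θ = -5.553004

σ√T = 0.2516·√2.8178 = 0.422343
d₁ = (ln(S/K) + (r+σ²/2)T) / (σ√T) = (ln(156.99/186.63) + (0.0162+0.2516²/2)·2.8178) / 0.422343 = (-0.172946 + 0.134835) / 0.422343 = -0.090236
d₂ = d₁ − σ√T = -0.090236 − 0.422343 = -0.512579
e^{−rT} = e^{−0.0162·2.8178} = 0.955378
N(d₁) = 0.464050,  N(d₂) = 0.304123
Call price V = S·N(d₁) − K·e^{−rT}·N(d₂) = 72.851181 − 54.225748 = 18.625433
φ(d₁) = (1/√(2π))·e^{−d₁²/2} = 0.397321
Θ = −S·φ(d₁)·σ/(2√T) − r·K·e^{−rT}·N(d₂) = −4.674546 − 0.878457 = -5.553004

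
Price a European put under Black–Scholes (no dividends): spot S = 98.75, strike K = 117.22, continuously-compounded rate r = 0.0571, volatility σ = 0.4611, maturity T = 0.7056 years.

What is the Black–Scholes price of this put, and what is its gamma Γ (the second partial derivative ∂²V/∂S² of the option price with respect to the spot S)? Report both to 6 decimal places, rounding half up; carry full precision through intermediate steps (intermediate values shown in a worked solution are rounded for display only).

σ√T = 0.4611·√0.7056 = 0.387324
d₁ = (ln(S/K) + (r+σ²/2)T) / (σ√T) = (ln(98.75/117.22) + (0.0571+0.4611²/2)·0.7056) / 0.387324 = (-0.171461 + 0.115300) / 0.387324 = -0.144999
d₂ = d₁ − σ√T = -0.144999 − 0.387324 = -0.532323
e^{−rT} = e^{−0.0571·0.7056} = 0.960511
N(−d₁) = 0.557644,  N(−d₂) = 0.702749
Put price V = K·e^{−rT}·N(−d₂) − S·N(−d₁) = 79.123253 − 55.067343 = 24.055910
φ(d₁) = (1/√(2π))·e^{−d₁²/2} = 0.394770
Γ = φ(d₁) / (S·σ·√T) = 0.010321

price = 24.055910
Γ = 0.010321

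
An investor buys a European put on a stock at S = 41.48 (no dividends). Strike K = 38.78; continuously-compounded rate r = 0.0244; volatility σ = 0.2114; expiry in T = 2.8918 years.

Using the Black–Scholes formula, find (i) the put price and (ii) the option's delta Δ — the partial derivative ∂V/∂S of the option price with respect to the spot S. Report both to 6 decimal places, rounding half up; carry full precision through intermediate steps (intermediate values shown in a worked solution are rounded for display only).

σ√T = 0.2114·√2.8918 = 0.359492
d₁ = (ln(S/K) + (r+σ²/2)T) / (σ√T) = (ln(41.48/38.78) + (0.0244+0.2114²/2)·2.8918) / 0.359492 = (0.067307 + 0.135177) / 0.359492 = 0.563250
d₂ = d₁ − σ√T = 0.563250 − 0.359492 = 0.203758
e^{−rT} = e^{−0.0244·2.8918} = 0.931872
N(−d₁) = 0.286632,  N(−d₂) = 0.419271
Put price V = K·e^{−rT}·N(−d₂) − S·N(−d₁) = 15.151620 − 11.889507 = 3.262113
Δ = −N(−d₁) = -0.286632

price = 3.262113
Δ = -0.286632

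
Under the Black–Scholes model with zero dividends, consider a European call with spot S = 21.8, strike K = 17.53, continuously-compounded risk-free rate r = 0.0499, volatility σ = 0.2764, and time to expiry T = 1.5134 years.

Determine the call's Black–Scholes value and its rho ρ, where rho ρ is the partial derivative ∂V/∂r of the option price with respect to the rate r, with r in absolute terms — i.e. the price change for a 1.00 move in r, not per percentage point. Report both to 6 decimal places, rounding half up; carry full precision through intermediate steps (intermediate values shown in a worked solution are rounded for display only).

σ√T = 0.2764·√1.5134 = 0.340028
d₁ = (ln(S/K) + (r+σ²/2)T) / (σ√T) = (ln(21.8/17.53) + (0.0499+0.2764²/2)·1.5134) / 0.340028 = (0.217996 + 0.133328) / 0.340028 = 1.033222
d₂ = d₁ − σ√T = 1.033222 − 0.340028 = 0.693194
e^{−rT} = e^{−0.0499·1.5134} = 0.927262
N(d₁) = 0.849250,  N(d₂) = 0.755906
Call price V = S·N(d₁) − K·e^{−rT}·N(d₂) = 18.513649 − 12.287184 = 6.226465
ρ = K·T·e^{−rT}·N(d₂) = 18.595424

price = 6.226465
ρ = 18.595424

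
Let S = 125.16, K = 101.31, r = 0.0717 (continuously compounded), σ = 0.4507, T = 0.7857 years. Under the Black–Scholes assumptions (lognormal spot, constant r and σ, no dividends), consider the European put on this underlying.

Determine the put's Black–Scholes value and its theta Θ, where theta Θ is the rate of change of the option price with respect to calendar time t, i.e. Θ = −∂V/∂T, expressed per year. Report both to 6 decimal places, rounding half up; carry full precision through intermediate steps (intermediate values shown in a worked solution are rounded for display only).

σ√T = 0.4507·√0.7857 = 0.399499
d₁ = (ln(S/K) + (r+σ²/2)T) / (σ√T) = (ln(125.16/101.31) + (0.0717+0.4507²/2)·0.7857) / 0.399499 = (0.211408 + 0.136135) / 0.399499 = 0.869945
d₂ = d₁ − σ√T = 0.869945 − 0.399499 = 0.470446
e^{−rT} = e^{−0.0717·0.7857} = 0.945223
N(−d₁) = 0.192165,  N(−d₂) = 0.319018
Put price V = K·e^{−rT}·N(−d₂) − S·N(−d₁) = 30.549359 − 24.051405 = 6.497954
φ(d₁) = (1/√(2π))·e^{−d₁²/2} = 0.273258
Θ = −S·φ(d₁)·σ/(2√T) + r·K·e^{−rT}·N(−d₂) = −8.694946 + 2.190389 = -6.504557

price = 6.497954
Θ = -6.504557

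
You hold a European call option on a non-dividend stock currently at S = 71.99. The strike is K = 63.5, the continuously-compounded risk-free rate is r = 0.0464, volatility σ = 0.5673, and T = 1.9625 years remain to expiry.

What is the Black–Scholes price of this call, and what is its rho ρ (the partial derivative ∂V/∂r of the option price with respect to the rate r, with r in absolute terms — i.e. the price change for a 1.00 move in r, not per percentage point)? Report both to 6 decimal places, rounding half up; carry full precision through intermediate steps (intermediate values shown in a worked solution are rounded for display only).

σ√T = 0.5673·√1.9625 = 0.794726
d₁ = (ln(S/K) + (r+σ²/2)T) / (σ√T) = (ln(71.99/63.5) + (0.0464+0.5673²/2)·1.9625) / 0.794726 = (0.125487 + 0.406855) / 0.794726 = 0.669844
d₂ = d₁ − σ√T = 0.669844 − 0.794726 = -0.124883
e^{−rT} = e^{−0.0464·1.9625} = 0.912963
N(d₁) = 0.748521,  N(d₂) = 0.450308
Call price V = S·N(d₁) − K·e^{−rT}·N(d₂) = 53.886043 − 26.105781 = 27.780263
ρ = K·T·e^{−rT}·N(d₂) = 51.232594

price = 27.780263
ρ = 51.232594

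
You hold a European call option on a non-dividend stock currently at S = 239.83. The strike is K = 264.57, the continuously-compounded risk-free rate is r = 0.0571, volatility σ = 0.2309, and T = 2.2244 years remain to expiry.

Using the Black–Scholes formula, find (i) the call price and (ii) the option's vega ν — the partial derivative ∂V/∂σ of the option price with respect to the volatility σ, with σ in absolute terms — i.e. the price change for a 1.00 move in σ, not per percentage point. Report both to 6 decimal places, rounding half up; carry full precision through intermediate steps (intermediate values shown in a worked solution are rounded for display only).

σ√T = 0.2309·√2.2244 = 0.344374
d₁ = (ln(S/K) + (r+σ²/2)T) / (σ√T) = (ln(239.83/264.57) + (0.0571+0.2309²/2)·2.2244) / 0.344374 = (-0.098176 + 0.186310) / 0.344374 = 0.255927
d₂ = d₁ − σ√T = 0.255927 − 0.344374 = -0.088447
e^{−rT} = e^{−0.0571·2.2244} = 0.880722
N(d₁) = 0.600996,  N(d₂) = 0.464761
Call price V = S·N(d₁) − K·e^{−rT}·N(d₂) = 144.136922 − 108.295065 = 35.841857
φ(d₁) = (1/√(2π))·e^{−d₁²/2} = 0.386089
ν = S·φ(d₁)·√T = 138.101127

price = 35.841857
ν = 138.101127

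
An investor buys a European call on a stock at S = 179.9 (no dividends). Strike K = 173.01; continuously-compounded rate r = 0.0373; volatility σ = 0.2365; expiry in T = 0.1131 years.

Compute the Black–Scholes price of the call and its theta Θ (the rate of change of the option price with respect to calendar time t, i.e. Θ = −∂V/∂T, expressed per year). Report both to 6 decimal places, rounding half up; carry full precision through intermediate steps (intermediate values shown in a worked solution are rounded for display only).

price = 10.201351
Θ = -25.734511

σ√T = 0.2365·√0.1131 = 0.079536
d₁ = (ln(S/K) + (r+σ²/2)T) / (σ√T) = (ln(179.9/173.01) + (0.0373+0.2365²/2)·0.1131) / 0.079536 = (0.039052 + 0.007382) / 0.079536 = 0.583805
d₂ = d₁ − σ√T = 0.583805 − 0.079536 = 0.504269
e^{−rT} = e^{−0.0373·0.1131} = 0.995790
N(d₁) = 0.720324,  N(d₂) = 0.692964
Call price V = S·N(d₁) − K·e^{−rT}·N(d₂) = 129.586307 − 119.384956 = 10.201351
φ(d₁) = (1/√(2π))·e^{−d₁²/2} = 0.336434
Θ = −S·φ(d₁)·σ/(2√T) − r·K·e^{−rT}·N(d₂) = −21.281452 − 4.453059 = -25.734511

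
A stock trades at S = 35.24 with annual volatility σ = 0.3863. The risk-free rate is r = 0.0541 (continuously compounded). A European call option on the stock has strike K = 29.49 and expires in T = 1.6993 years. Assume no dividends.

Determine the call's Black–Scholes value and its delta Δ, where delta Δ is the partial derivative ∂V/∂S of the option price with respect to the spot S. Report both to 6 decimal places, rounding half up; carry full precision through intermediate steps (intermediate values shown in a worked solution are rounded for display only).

σ√T = 0.3863·√1.6993 = 0.503570
d₁ = (ln(S/K) + (r+σ²/2)T) / (σ√T) = (ln(35.24/29.49) + (0.0541+0.3863²/2)·1.6993) / 0.503570 = (0.178131 + 0.218723) / 0.503570 = 0.788081
d₂ = d₁ − σ√T = 0.788081 − 0.503570 = 0.284511
e^{−rT} = e^{−0.0541·1.6993} = 0.912167
N(d₁) = 0.784675,  N(d₂) = 0.611991
Call price V = S·N(d₁) − K·e^{−rT}·N(d₂) = 27.651962 − 16.462433 = 11.189529
Δ = N(d₁) = 0.784675

price = 11.189529
Δ = 0.784675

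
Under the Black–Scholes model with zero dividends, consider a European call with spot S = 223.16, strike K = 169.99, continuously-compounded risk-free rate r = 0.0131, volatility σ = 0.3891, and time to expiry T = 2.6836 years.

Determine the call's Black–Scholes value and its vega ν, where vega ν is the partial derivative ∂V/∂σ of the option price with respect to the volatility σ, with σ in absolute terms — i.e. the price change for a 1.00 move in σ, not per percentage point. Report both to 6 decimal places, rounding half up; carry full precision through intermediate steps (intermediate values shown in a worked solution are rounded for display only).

σ√T = 0.3891·√2.6836 = 0.637412
d₁ = (ln(S/K) + (r+σ²/2)T) / (σ√T) = (ln(223.16/169.99) + (0.0131+0.3891²/2)·2.6836) / 0.637412 = (0.272149 + 0.238302) / 0.637412 = 0.800819
d₂ = d₁ − σ√T = 0.800819 − 0.637412 = 0.163407
e^{−rT} = e^{−0.0131·2.6836} = 0.965456
N(d₁) = 0.788382,  N(d₂) = 0.564901
Call price V = S·N(d₁) − K·e^{−rT}·N(d₂) = 175.935275 − 92.710316 = 83.224959
φ(d₁) = (1/√(2π))·e^{−d₁²/2} = 0.289502
ν = S·φ(d₁)·√T = 105.834290

price = 83.224959
ν = 105.834290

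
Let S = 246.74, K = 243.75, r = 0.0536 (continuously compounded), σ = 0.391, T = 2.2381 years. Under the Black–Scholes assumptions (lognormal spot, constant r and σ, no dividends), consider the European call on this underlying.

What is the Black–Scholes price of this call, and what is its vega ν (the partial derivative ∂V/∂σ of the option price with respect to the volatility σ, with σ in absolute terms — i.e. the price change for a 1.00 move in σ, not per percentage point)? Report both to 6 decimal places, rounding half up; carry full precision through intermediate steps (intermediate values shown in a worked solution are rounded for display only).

σ√T = 0.391·√2.2381 = 0.584947
d₁ = (ln(S/K) + (r+σ²/2)T) / (σ√T) = (ln(246.74/243.75) + (0.0536+0.391²/2)·2.2381) / 0.584947 = (0.012192 + 0.291044) / 0.584947 = 0.518399
d₂ = d₁ − σ√T = 0.518399 − 0.584947 = -0.066548
e^{−rT} = e^{−0.0536·2.2381} = 0.886954
N(d₁) = 0.697910,  N(d₂) = 0.473471
Call price V = S·N(d₁) − K·e^{−rT}·N(d₂) = 172.202288 − 102.361997 = 69.840291
φ(d₁) = (1/√(2π))·e^{−d₁²/2} = 0.348782
ν = S·φ(d₁)·√T = 128.746032

price = 69.840291
ν = 128.746032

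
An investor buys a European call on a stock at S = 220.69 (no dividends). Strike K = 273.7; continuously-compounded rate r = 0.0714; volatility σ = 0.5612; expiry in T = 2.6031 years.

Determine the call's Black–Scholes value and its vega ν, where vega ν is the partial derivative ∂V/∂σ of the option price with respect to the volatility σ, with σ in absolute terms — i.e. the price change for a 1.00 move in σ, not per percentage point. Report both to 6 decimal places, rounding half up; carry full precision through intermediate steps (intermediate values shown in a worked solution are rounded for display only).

price = 74.971620
ν = 130.043788

σ√T = 0.5612·√2.6031 = 0.905447
d₁ = (ln(S/K) + (r+σ²/2)T) / (σ√T) = (ln(220.69/273.7) + (0.0714+0.5612²/2)·2.6031) / 0.905447 = (-0.215274 + 0.595779) / 0.905447 = 0.420240
d₂ = d₁ − σ√T = 0.420240 − 0.905447 = -0.485207
e^{−rT} = e^{−0.0714·2.6031} = 0.830389
N(d₁) = 0.662845,  N(d₂) = 0.313765
Call price V = S·N(d₁) − K·e^{−rT}·N(d₂) = 146.283236 − 71.311616 = 74.971620
φ(d₁) = (1/√(2π))·e^{−d₁²/2} = 0.365226
ν = S·φ(d₁)·√T = 130.043788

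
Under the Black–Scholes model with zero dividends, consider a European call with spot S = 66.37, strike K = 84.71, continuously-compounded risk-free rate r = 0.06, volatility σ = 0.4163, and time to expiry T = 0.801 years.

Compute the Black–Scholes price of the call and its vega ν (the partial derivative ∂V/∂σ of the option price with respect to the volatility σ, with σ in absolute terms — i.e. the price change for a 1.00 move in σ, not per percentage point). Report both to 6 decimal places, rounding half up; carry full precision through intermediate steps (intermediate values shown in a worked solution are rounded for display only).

price = 5.133872
ν = 22.369625

σ√T = 0.4163·√0.801 = 0.372583
d₁ = (ln(S/K) + (r+σ²/2)T) / (σ√T) = (ln(66.37/84.71) + (0.06+0.4163²/2)·0.801) / 0.372583 = (-0.243989 + 0.117469) / 0.372583 = -0.339575
d₂ = d₁ − σ√T = -0.339575 − 0.372583 = -0.712157
e^{−rT} = e^{−0.06·0.801} = 0.953077
N(d₁) = 0.367088,  N(d₂) = 0.238184
Call price V = S·N(d₁) − K·e^{−rT}·N(d₂) = 24.363663 − 19.229791 = 5.133872
φ(d₁) = (1/√(2π))·e^{−d₁²/2} = 0.376592
ν = S·φ(d₁)·√T = 22.369625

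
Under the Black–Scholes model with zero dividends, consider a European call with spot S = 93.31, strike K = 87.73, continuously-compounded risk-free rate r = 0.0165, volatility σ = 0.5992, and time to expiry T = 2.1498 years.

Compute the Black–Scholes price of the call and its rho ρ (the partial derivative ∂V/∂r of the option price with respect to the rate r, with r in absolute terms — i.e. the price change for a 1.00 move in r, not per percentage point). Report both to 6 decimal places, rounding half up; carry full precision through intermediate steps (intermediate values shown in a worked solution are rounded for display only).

σ√T = 0.5992·√2.1498 = 0.878559
d₁ = (ln(S/K) + (r+σ²/2)T) / (σ√T) = (ln(93.31/87.73) + (0.0165+0.5992²/2)·2.1498) / 0.878559 = (0.061663 + 0.421404) / 0.878559 = 0.549841
d₂ = d₁ − σ√T = 0.549841 − 0.878559 = -0.328718
e^{−rT} = e^{−0.0165·2.1498} = 0.965150
N(d₁) = 0.708786,  N(d₂) = 0.371185
Call price V = S·N(d₁) − K·e^{−rT}·N(d₂) = 66.136809 − 31.429169 = 34.707640
ρ = K·T·e^{−rT}·N(d₂) = 67.566428

price = 34.707640
ρ = 67.566428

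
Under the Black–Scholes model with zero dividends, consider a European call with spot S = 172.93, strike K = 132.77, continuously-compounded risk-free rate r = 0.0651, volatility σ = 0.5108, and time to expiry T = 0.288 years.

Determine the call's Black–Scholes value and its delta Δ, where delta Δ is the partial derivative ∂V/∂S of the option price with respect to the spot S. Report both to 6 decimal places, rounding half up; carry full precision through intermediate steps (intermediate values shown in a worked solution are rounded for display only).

price = 45.828484
Δ = 0.878900

σ√T = 0.5108·√0.288 = 0.274124
d₁ = (ln(S/K) + (r+σ²/2)T) / (σ√T) = (ln(172.93/132.77) + (0.0651+0.5108²/2)·0.288) / 0.274124 = (0.264269 + 0.056321) / 0.274124 = 1.169505
d₂ = d₁ − σ√T = 1.169505 − 0.274124 = 0.895381
e^{−rT} = e^{−0.0651·0.288} = 0.981426
N(d₁) = 0.878900,  N(d₂) = 0.814708
Call price V = S·N(d₁) − K·e^{−rT}·N(d₂) = 151.988149 − 106.159665 = 45.828484
Δ = N(d₁) = 0.878900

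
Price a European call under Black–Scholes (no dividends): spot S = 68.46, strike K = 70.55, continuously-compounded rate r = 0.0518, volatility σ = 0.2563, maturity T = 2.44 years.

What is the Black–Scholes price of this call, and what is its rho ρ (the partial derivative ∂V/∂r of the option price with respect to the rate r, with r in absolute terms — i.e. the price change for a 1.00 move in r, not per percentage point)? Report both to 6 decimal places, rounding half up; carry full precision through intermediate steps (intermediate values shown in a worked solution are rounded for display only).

σ√T = 0.2563·√2.44 = 0.400353
d₁ = (ln(S/K) + (r+σ²/2)T) / (σ√T) = (ln(68.46/70.55) + (0.0518+0.2563²/2)·2.44) / 0.400353 = (-0.030072 + 0.206533) / 0.400353 = 0.440764
d₂ = d₁ − σ√T = 0.440764 − 0.400353 = 0.040411
e^{−rT} = e^{−0.0518·2.44} = 0.881269
N(d₁) = 0.670308,  N(d₂) = 0.516117
Call price V = S·N(d₁) − K·e^{−rT}·N(d₂) = 45.889291 − 32.088834 = 13.800457
ρ = K·T·e^{−rT}·N(d₂) = 78.296755

price = 13.800457
ρ = 78.296755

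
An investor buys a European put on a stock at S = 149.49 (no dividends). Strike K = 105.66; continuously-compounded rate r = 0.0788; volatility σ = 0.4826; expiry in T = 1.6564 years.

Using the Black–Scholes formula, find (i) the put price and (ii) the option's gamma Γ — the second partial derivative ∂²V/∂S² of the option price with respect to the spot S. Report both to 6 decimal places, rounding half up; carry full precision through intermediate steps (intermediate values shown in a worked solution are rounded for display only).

price = 9.027454
Γ = 0.002400

σ√T = 0.4826·√1.6564 = 0.621112
d₁ = (ln(S/K) + (r+σ²/2)T) / (σ√T) = (ln(149.49/105.66) + (0.0788+0.4826²/2)·1.6564) / 0.621112 = (0.347003 + 0.323414) / 0.621112 = 1.079383
d₂ = d₁ − σ√T = 1.079383 − 0.621112 = 0.458271
e^{−rT} = e^{−0.0788·1.6564} = 0.877635
N(−d₁) = 0.140209,  N(−d₂) = 0.323379
Put price V = K·e^{−rT}·N(−d₂) − S·N(−d₁) = 29.987238 − 20.959784 = 9.027454
φ(d₁) = (1/√(2π))·e^{−d₁²/2} = 0.222802
Γ = φ(d₁) / (S·σ·√T) = 0.002400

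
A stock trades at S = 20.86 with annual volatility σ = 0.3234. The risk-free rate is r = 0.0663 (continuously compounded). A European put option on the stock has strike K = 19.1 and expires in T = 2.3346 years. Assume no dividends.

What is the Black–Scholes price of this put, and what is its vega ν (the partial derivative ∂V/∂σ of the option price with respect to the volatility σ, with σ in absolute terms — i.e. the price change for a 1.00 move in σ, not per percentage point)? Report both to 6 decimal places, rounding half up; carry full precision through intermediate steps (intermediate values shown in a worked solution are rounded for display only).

σ√T = 0.3234·√2.3346 = 0.494136
d₁ = (ln(S/K) + (r+σ²/2)T) / (σ√T) = (ln(20.86/19.1) + (0.0663+0.3234²/2)·2.3346) / 0.494136 = (0.088145 + 0.276869) / 0.494136 = 0.738692
d₂ = d₁ − σ√T = 0.738692 − 0.494136 = 0.244556
e^{−rT} = e^{−0.0663·2.3346} = 0.856600
N(−d₁) = 0.230047,  N(−d₂) = 0.403400
Put price V = K·e^{−rT}·N(−d₂) − S·N(−d₁) = 6.600053 − 4.798780 = 1.801272
φ(d₁) = (1/√(2π))·e^{−d₁²/2} = 0.303683
ν = S·φ(d₁)·√T = 9.679229

price = 1.801272
ν = 9.679229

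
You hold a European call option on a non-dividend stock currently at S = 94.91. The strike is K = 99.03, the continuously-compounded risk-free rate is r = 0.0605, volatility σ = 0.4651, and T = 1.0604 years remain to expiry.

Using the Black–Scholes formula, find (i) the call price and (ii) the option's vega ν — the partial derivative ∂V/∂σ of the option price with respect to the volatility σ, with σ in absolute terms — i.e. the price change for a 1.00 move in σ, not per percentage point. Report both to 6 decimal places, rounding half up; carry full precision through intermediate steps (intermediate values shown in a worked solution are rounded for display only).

price = 18.804782
ν = 37.441802

σ√T = 0.4651·√1.0604 = 0.478940
d₁ = (ln(S/K) + (r+σ²/2)T) / (σ√T) = (ln(94.91/99.03) + (0.0605+0.4651²/2)·1.0604) / 0.478940 = (-0.042494 + 0.178846) / 0.478940 = 0.284696
d₂ = d₁ − σ√T = 0.284696 − 0.478940 = -0.194244
e^{−rT} = e^{−0.0605·1.0604} = 0.937860
N(d₁) = 0.612061,  N(d₂) = 0.422992
Call price V = S·N(d₁) − K·e^{−rT}·N(d₂) = 58.090748 − 39.285966 = 18.804782
φ(d₁) = (1/√(2π))·e^{−d₁²/2} = 0.383098
ν = S·φ(d₁)·√T = 37.441802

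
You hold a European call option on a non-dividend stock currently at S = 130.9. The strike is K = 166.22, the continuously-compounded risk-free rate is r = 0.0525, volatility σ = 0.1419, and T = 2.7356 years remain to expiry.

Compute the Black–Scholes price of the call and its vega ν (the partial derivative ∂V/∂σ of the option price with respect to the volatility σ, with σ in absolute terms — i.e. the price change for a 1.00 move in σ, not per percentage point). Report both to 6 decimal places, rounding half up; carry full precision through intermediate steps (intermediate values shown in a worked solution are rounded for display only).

σ√T = 0.1419·√2.7356 = 0.234698
d₁ = (ln(S/K) + (r+σ²/2)T) / (σ√T) = (ln(130.9/166.22) + (0.0525+0.1419²/2)·2.7356) / 0.234698 = (-0.238879 + 0.171160) / 0.234698 = -0.288533
d₂ = d₁ − σ√T = -0.288533 − 0.234698 = -0.523231
e^{−rT} = e^{−0.0525·2.7356} = 0.866218
N(d₁) = 0.386469,  N(d₂) = 0.300407
Call price V = S·N(d₁) − K·e^{−rT}·N(d₂) = 50.588834 − 43.253388 = 7.335446
φ(d₁) = (1/√(2π))·e^{−d₁²/2} = 0.382677
ν = S·φ(d₁)·√T = 82.851085

price = 7.335446
ν = 82.851085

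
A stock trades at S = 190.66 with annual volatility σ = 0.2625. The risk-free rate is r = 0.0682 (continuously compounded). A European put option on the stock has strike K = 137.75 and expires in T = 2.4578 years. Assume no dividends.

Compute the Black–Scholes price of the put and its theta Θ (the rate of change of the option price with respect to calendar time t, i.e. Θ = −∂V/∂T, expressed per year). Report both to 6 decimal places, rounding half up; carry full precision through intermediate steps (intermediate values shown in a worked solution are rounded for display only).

price = 3.411883
Θ = -1.103059

σ√T = 0.2625·√2.4578 = 0.411531
d₁ = (ln(S/K) + (r+σ²/2)T) / (σ√T) = (ln(190.66/137.75) + (0.0682+0.2625²/2)·2.4578) / 0.411531 = (0.325051 + 0.252301) / 0.411531 = 1.402937
d₂ = d₁ − σ√T = 1.402937 − 0.411531 = 0.991406
e^{−rT} = e^{−0.0682·2.4578} = 0.845673
N(−d₁) = 0.080318,  N(−d₂) = 0.160744
Put price V = K·e^{−rT}·N(−d₂) − S·N(−d₁) = 18.725274 − 15.313391 = 3.411883
φ(d₁) = (1/√(2π))·e^{−d₁²/2} = 0.149112
Θ = −S·φ(d₁)·σ/(2√T) + r·K·e^{−rT}·N(−d₂) = −2.380123 + 1.277064 = -1.103059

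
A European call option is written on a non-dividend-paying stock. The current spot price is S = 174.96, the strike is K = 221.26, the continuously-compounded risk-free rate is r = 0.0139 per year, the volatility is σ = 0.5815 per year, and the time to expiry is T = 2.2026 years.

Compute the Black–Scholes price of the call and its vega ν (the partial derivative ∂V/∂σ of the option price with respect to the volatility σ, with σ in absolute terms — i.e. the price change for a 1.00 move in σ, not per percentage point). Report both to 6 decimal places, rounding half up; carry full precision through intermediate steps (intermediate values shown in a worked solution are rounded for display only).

σ√T = 0.5815·√2.2026 = 0.863013
d₁ = (ln(S/K) + (r+σ²/2)T) / (σ√T) = (ln(174.96/221.26) + (0.0139+0.5815²/2)·2.2026) / 0.863013 = (-0.234781 + 0.403012) / 0.863013 = 0.194935
d₂ = d₁ − σ√T = 0.194935 − 0.863013 = -0.668079
e^{−rT} = e^{−0.0139·2.2026} = 0.969848
N(d₁) = 0.577278,  N(d₂) = 0.252042
Call price V = S·N(d₁) − K·e^{−rT}·N(d₂) = 101.000540 − 54.085239 = 46.915301
φ(d₁) = (1/√(2π))·e^{−d₁²/2} = 0.391434
ν = S·φ(d₁)·√T = 101.640121

price = 46.915301
ν = 101.640121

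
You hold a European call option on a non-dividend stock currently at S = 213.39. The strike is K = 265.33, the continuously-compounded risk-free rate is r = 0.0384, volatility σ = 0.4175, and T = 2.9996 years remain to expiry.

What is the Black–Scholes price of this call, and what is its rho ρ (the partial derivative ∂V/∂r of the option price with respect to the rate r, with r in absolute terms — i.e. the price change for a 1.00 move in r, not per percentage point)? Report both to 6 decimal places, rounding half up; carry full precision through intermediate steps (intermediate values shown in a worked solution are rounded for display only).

σ√T = 0.4175·√2.9996 = 0.723083
d₁ = (ln(S/K) + (r+σ²/2)T) / (σ√T) = (ln(213.39/265.33) + (0.0384+0.4175²/2)·2.9996) / 0.723083 = (-0.217853 + 0.376609) / 0.723083 = 0.219555
d₂ = d₁ − σ√T = 0.219555 − 0.723083 = -0.503528
e^{−rT} = e^{−0.0384·2.9996} = 0.891202
N(d₁) = 0.586891,  N(d₂) = 0.307296
Call price V = S·N(d₁) − K·e^{−rT}·N(d₂) = 125.236676 − 72.664093 = 52.572583
ρ = K·T·e^{−rT}·N(d₂) = 217.963212

price = 52.572583
ρ = 217.963212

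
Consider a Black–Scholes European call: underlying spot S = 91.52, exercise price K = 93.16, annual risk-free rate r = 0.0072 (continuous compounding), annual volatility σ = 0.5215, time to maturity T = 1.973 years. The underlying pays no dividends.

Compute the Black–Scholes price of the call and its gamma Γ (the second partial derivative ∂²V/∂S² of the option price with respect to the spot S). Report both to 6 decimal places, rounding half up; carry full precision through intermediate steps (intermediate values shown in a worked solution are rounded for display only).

σ√T = 0.5215·√1.973 = 0.732517
d₁ = (ln(S/K) + (r+σ²/2)T) / (σ√T) = (ln(91.52/93.16) + (0.0072+0.5215²/2)·1.973) / 0.732517 = (-0.017761 + 0.282496) / 0.732517 = 0.361405
d₂ = d₁ − σ√T = 0.361405 − 0.732517 = -0.371112
e^{−rT} = e^{−0.0072·1.973} = 0.985895
N(d₁) = 0.641102,  N(d₂) = 0.355277
Call price V = S·N(d₁) − K·e^{−rT}·N(d₂) = 58.673625 − 32.630757 = 26.042868
φ(d₁) = (1/√(2π))·e^{−d₁²/2} = 0.373721
Γ = φ(d₁) / (S·σ·√T) = 0.005575

price = 26.042868
Γ = 0.005575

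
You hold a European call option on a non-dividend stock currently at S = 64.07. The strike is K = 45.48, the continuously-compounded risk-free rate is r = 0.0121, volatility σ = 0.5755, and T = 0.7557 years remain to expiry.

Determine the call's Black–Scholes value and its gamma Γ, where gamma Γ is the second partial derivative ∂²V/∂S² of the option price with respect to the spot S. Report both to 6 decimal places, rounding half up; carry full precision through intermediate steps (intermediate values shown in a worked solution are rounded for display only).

price = 22.756666
Γ = 0.007900

σ√T = 0.5755·√0.7557 = 0.500288
d₁ = (ln(S/K) + (r+σ²/2)T) / (σ√T) = (ln(64.07/45.48) + (0.0121+0.5755²/2)·0.7557) / 0.500288 = (0.342704 + 0.134288) / 0.500288 = 0.953434
d₂ = d₁ − σ√T = 0.953434 − 0.500288 = 0.453146
e^{−rT} = e^{−0.0121·0.7557} = 0.990898
N(d₁) = 0.829815,  N(d₂) = 0.674778
Call price V = S·N(d₁) − K·e^{−rT}·N(d₂) = 53.166240 − 30.409574 = 22.756666
φ(d₁) = (1/√(2π))·e^{−d₁²/2} = 0.253230
Γ = φ(d₁) / (S·σ·√T) = 0.007900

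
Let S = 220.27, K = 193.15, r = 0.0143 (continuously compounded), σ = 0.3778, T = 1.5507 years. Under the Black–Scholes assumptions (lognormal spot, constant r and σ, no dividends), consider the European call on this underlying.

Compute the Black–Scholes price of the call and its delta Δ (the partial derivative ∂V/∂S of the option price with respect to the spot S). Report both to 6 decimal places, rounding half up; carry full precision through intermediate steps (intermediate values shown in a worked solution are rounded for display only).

σ√T = 0.3778·√1.5507 = 0.470463
d₁ = (ln(S/K) + (r+σ²/2)T) / (σ√T) = (ln(220.27/193.15) + (0.0143+0.3778²/2)·1.5507) / 0.470463 = (0.131387 + 0.132843) / 0.470463 = 0.561638
d₂ = d₁ − σ√T = 0.561638 − 0.470463 = 0.091174
e^{−rT} = e^{−0.0143·1.5507} = 0.978069
N(d₁) = 0.712818,  N(d₂) = 0.536323
Call price V = S·N(d₁) − K·e^{−rT}·N(d₂) = 157.012529 − 101.318919 = 55.693610
Δ = N(d₁) = 0.712818

price = 55.693610
Δ = 0.712818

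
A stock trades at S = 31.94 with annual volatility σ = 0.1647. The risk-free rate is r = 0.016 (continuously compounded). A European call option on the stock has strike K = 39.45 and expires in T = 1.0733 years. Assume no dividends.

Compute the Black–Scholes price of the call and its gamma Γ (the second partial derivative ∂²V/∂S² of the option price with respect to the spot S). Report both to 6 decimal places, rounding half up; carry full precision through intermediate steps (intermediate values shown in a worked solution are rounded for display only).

σ√T = 0.1647·√1.0733 = 0.170630
d₁ = (ln(S/K) + (r+σ²/2)T) / (σ√T) = (ln(31.94/39.45) + (0.016+0.1647²/2)·1.0733) / 0.170630 = (-0.211175 + 0.031730) / 0.170630 = -1.051664
d₂ = d₁ − σ√T = -1.051664 − 0.170630 = -1.222293
e^{−rT} = e^{−0.016·1.0733} = 0.982974
N(d₁) = 0.146477,  N(d₂) = 0.110798
Call price V = S·N(d₁) − K·e^{−rT}·N(d₂) = 4.678473 − 4.296574 = 0.381899
φ(d₁) = (1/√(2π))·e^{−d₁²/2} = 0.229481
Γ = φ(d₁) / (S·σ·√T) = 0.042107

price = 0.381899
Γ = 0.042107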